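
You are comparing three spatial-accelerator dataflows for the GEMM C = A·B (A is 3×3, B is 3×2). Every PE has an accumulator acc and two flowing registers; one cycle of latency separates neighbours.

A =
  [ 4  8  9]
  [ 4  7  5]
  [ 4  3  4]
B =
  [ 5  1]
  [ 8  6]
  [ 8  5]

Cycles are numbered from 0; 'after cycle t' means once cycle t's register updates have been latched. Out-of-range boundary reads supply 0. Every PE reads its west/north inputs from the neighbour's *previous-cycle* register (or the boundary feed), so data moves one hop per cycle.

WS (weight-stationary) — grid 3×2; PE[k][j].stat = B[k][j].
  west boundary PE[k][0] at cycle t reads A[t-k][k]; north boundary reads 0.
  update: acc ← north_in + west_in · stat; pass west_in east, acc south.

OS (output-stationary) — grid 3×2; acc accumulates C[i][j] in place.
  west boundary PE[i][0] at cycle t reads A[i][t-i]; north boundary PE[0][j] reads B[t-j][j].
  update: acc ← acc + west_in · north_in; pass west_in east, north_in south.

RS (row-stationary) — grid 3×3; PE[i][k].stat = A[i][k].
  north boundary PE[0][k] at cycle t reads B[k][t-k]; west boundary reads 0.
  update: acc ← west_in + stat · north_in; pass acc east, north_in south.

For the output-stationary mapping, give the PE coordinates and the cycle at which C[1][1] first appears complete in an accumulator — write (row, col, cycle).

OS: C[1][1] accumulates in PE[1][1]:
  @0  [1,1]  acc 0  |  →0  ↓0
  @1  [1,1]  acc 0  |  →0  ↓0
  @2  [1,1]  acc 4  |  →4  ↓1
  @3  [1,1]  acc 46  |  →7  ↓6
  @4  [1,1]  acc 71  |  →5  ↓5

(row, col, cycle) = (1, 1, 4)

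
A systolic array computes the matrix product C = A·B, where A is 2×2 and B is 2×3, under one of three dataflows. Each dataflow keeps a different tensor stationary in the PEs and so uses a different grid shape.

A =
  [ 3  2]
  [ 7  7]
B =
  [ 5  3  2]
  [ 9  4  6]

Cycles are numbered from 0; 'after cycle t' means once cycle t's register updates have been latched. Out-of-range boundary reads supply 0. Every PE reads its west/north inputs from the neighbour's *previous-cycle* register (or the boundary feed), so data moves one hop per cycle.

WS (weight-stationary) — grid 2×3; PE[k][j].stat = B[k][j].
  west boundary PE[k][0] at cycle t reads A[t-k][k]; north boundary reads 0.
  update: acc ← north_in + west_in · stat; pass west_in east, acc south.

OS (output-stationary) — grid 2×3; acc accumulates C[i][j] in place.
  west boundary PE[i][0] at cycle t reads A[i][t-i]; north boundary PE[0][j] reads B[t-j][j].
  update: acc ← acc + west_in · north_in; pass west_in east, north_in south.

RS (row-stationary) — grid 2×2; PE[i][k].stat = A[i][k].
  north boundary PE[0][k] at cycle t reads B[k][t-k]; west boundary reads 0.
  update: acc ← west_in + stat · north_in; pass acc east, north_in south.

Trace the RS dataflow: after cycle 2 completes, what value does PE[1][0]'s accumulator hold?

PE[1][0].acc = 21

Tracing RS — 2×2 array, target PE[1][0]:
  cycle 0: PE[0][0] → acc 15, east 15, south 5
  cycle 0: PE[1][0] → acc 0, east 0, south 0
  cycle 1: PE[0][0] → acc 9, east 9, south 3
  cycle 1: PE[1][0] → acc 35, east 35, south 5
  cycle 2: PE[0][0] → acc 6, east 6, south 2
  cycle 2: PE[1][0] → acc 21, east 21, south 3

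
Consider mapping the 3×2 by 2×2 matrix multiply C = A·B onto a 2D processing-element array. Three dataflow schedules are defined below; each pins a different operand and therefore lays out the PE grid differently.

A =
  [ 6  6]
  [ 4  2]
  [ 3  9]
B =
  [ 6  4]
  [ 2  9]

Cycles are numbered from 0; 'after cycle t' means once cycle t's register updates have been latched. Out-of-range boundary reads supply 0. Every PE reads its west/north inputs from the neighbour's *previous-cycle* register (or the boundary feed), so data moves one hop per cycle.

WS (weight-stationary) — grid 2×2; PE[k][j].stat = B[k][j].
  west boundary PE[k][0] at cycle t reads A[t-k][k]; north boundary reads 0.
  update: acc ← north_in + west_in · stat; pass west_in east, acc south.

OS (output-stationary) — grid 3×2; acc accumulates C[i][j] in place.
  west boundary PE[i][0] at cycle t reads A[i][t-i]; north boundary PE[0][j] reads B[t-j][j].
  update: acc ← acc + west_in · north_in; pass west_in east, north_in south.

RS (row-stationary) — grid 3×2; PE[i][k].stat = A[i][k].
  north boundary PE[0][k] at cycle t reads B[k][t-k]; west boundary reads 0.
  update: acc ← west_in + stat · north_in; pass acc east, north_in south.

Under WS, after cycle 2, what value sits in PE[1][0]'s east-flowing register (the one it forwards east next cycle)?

Tracing WS — 2×2 array, target PE[1][0]:
  c0 r0c0: 36 / 6 / 36
  c0 r1c0: 0 / 0 / 0
  c1 r0c0: 24 / 4 / 24
  c1 r1c0: 48 / 6 / 48
  c2 r0c0: 18 / 3 / 18
  c2 r1c0: 28 / 2 / 28

register = 2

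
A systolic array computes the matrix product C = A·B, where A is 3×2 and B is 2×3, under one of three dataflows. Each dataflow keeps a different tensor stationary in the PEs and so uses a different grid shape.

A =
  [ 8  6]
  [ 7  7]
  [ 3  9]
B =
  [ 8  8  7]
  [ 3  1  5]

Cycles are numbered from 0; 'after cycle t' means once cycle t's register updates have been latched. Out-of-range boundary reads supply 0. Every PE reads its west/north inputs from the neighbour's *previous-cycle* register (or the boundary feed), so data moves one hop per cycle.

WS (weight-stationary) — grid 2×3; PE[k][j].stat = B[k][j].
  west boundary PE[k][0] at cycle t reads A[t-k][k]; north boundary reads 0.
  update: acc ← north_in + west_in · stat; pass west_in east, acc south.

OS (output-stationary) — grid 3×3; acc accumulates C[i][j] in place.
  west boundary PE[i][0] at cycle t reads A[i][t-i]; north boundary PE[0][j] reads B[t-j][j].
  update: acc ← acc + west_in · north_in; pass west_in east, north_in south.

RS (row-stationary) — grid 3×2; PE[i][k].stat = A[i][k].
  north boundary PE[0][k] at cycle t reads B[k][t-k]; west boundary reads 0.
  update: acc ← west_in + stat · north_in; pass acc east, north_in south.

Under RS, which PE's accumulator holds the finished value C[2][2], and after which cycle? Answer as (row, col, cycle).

RS: C[2][2] accumulates in PE[2][1]:
  t=0 PE[2][1]: acc=0 h=0 v=0
  t=1 PE[2][1]: acc=0 h=0 v=0
  t=2 PE[2][1]: acc=0 h=0 v=0
  t=3 PE[2][1]: acc=51 h=51 v=3
  t=4 PE[2][1]: acc=33 h=33 v=1
  t=5 PE[2][1]: acc=66 h=66 v=5

(row, col, cycle) = (2, 1, 5)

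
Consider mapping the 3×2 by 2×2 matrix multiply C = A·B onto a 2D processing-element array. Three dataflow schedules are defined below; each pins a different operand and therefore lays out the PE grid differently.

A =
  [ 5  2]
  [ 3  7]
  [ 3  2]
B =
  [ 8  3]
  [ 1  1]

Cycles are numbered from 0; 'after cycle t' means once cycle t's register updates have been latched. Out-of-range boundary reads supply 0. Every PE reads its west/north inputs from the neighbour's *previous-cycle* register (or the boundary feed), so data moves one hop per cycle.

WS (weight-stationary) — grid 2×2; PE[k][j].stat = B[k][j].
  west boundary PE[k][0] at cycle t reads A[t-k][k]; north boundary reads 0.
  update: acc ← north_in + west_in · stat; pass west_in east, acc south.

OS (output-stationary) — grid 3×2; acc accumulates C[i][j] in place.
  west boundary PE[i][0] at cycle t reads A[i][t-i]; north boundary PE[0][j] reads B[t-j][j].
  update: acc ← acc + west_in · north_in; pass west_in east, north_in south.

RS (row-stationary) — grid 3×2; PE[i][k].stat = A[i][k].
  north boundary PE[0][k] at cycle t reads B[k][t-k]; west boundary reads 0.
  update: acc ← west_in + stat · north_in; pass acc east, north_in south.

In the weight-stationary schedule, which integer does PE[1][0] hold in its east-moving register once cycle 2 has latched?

WS on a 2×2 grid — tracing PE[1][0] and its feeders:
  c0 r0c0: 40 / 5 / 40
  c0 r1c0: 0 / 0 / 0
  c1 r0c0: 24 / 3 / 24
  c1 r1c0: 42 / 2 / 42
  c2 r0c0: 24 / 3 / 24
  c2 r1c0: 31 / 7 / 31

register = 7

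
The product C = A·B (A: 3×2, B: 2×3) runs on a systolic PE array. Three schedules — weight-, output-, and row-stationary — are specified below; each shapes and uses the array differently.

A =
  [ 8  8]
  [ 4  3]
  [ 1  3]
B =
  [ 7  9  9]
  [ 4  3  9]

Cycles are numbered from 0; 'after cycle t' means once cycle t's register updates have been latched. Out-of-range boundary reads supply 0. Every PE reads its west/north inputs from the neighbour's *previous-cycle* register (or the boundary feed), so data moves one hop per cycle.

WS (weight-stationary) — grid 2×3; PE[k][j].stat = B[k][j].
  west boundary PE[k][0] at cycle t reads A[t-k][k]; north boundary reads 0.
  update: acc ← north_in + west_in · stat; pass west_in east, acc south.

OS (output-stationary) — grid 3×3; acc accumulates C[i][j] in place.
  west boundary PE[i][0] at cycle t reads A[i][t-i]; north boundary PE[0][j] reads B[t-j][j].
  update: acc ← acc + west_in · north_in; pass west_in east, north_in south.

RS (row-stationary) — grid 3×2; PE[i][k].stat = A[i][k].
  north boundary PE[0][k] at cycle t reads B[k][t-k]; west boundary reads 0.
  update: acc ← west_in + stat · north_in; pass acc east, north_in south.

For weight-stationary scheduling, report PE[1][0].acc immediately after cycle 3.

WS (2×3). Following PE[1][0] plus its west/north inputs:
  cycle 0: PE[0][0] → acc 56, east 8, south 56
  cycle 0: PE[1][0] → acc 0, east 0, south 0
  cycle 1: PE[0][0] → acc 28, east 4, south 28
  cycle 1: PE[1][0] → acc 88, east 8, south 88
  cycle 2: PE[0][0] → acc 7, east 1, south 7
  cycle 2: PE[1][0] → acc 40, east 3, south 40
  cycle 3: PE[0][0] → acc 0, east 0, south 0
  cycle 3: PE[1][0] → acc 19, east 3, south 19

PE[1][0].acc = 19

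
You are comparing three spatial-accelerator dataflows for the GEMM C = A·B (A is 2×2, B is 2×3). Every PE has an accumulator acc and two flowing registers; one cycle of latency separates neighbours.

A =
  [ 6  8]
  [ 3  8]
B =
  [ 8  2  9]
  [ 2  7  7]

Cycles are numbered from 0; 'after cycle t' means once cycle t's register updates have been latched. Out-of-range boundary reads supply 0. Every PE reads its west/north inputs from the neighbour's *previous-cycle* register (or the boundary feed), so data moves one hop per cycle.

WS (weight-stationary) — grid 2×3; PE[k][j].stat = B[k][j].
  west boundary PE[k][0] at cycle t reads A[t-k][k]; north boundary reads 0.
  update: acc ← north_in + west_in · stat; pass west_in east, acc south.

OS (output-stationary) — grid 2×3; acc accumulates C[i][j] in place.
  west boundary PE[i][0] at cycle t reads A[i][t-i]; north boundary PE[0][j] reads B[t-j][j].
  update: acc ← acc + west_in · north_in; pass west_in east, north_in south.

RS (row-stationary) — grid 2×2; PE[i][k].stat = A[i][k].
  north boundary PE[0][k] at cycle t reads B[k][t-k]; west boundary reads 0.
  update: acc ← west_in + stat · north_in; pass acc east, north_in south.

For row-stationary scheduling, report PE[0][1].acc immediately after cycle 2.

PE[0][1].acc = 68

RS (2×2). Following PE[0][1] plus its west/north inputs:
  step 0 · PE0,0: acc=48; fwd→48 fwd↓8
  step 0 · PE0,1: acc=0; fwd→0 fwd↓0
  step 1 · PE0,0: acc=12; fwd→12 fwd↓2
  step 1 · PE0,1: acc=64; fwd→64 fwd↓2
  step 2 · PE0,0: acc=54; fwd→54 fwd↓9
  step 2 · PE0,1: acc=68; fwd→68 fwd↓7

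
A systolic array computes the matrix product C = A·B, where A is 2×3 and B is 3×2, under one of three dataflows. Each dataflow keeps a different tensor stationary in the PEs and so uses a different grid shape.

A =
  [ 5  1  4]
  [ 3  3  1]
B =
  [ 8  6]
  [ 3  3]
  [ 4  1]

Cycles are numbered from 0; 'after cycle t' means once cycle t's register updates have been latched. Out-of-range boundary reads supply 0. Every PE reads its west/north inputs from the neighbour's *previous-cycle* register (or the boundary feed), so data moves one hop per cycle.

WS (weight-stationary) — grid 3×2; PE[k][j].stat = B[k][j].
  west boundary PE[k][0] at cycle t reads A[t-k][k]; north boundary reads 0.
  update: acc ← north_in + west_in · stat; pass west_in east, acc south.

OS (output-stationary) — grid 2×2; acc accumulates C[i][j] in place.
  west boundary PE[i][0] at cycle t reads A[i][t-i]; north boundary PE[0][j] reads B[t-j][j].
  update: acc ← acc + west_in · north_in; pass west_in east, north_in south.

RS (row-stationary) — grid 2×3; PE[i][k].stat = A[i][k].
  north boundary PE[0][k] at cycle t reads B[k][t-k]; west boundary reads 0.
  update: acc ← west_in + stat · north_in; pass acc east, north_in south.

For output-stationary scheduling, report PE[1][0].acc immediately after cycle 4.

PE[1][0].acc = 37

OS on a 2×2 grid — tracing PE[1][0] and its feeders:
  t=0 PE[0][0]: acc=40 h=5 v=8
  t=0 PE[1][0]: acc=0 h=0 v=0
  t=1 PE[0][0]: acc=43 h=1 v=3
  t=1 PE[1][0]: acc=24 h=3 v=8
  t=2 PE[0][0]: acc=59 h=4 v=4
  t=2 PE[1][0]: acc=33 h=3 v=3
  t=3 PE[0][0]: acc=59 h=0 v=0
  t=3 PE[1][0]: acc=37 h=1 v=4
  t=4 PE[0][0]: acc=59 h=0 v=0
  t=4 PE[1][0]: acc=37 h=0 v=0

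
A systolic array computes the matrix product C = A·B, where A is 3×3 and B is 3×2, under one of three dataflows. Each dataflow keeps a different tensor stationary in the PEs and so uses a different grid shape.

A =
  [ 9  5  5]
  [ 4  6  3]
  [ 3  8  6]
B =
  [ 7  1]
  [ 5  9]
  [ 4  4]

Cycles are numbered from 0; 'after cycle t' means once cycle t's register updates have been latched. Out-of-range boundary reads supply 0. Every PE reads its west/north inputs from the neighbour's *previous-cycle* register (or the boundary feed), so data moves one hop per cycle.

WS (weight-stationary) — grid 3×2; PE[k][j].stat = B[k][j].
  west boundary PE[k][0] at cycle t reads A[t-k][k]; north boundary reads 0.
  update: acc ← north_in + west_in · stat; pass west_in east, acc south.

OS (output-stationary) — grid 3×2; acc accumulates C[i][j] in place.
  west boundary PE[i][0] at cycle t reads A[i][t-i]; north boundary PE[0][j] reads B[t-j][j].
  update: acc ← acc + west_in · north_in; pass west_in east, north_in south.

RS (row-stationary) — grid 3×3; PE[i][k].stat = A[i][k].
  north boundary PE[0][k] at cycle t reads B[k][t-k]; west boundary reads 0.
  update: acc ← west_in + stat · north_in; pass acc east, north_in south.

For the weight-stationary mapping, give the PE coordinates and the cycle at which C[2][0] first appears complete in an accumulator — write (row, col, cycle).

(row, col, cycle) = (2, 0, 4)

WS — PE[2][0] is where C[2][0] collects:
  step 0 · PE2,0: acc=0; fwd→0 fwd↓0
  step 1 · PE2,0: acc=0; fwd→0 fwd↓0
  step 2 · PE2,0: acc=108; fwd→5 fwd↓108
  step 3 · PE2,0: acc=70; fwd→3 fwd↓70
  step 4 · PE2,0: acc=85; fwd→6 fwd↓85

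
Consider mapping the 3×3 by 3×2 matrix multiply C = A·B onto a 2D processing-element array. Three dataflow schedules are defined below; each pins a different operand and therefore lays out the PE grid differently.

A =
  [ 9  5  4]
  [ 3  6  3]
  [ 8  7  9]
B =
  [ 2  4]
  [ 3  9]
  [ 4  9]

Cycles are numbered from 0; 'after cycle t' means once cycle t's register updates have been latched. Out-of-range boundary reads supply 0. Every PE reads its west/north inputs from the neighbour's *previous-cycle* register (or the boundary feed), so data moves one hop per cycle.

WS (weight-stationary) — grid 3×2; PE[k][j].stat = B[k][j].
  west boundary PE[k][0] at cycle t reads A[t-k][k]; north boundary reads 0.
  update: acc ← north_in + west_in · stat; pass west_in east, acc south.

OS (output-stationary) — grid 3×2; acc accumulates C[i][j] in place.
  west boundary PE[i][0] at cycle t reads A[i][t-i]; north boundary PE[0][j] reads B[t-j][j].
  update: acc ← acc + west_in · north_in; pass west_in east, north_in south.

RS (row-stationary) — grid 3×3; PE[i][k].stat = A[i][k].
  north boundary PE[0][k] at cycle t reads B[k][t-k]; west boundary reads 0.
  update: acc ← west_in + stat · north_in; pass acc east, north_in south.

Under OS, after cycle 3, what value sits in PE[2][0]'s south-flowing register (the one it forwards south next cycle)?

register = 3

OS (3×2). Following PE[2][0] plus its west/north inputs:
  step 0 · PE1,0: acc=0; fwd→0 fwd↓0
  step 0 · PE2,0: acc=0; fwd→0 fwd↓0
  step 1 · PE1,0: acc=6; fwd→3 fwd↓2
  step 1 · PE2,0: acc=0; fwd→0 fwd↓0
  step 2 · PE1,0: acc=24; fwd→6 fwd↓3
  step 2 · PE2,0: acc=16; fwd→8 fwd↓2
  step 3 · PE1,0: acc=36; fwd→3 fwd↓4
  step 3 · PE2,0: acc=37; fwd→7 fwd↓3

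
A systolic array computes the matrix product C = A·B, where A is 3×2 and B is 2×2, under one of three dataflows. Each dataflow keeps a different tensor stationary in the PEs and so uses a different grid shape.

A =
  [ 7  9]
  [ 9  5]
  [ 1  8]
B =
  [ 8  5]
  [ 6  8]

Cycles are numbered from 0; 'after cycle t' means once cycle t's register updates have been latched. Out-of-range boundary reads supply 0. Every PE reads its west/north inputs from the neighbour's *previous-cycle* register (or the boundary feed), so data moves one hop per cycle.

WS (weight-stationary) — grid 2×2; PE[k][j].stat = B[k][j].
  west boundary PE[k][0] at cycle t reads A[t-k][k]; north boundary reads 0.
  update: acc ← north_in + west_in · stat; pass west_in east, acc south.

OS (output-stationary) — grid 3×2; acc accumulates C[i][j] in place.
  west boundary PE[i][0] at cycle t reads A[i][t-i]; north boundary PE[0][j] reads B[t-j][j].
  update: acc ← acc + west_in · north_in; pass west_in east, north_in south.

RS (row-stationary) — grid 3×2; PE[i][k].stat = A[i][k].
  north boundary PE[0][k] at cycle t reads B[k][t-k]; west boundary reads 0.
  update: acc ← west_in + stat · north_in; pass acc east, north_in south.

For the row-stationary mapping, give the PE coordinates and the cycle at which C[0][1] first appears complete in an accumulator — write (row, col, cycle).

RS: C[0][1] accumulates in PE[0][1]:
  cycle 0: PE[0][1] → acc 0, east 0, south 0
  cycle 1: PE[0][1] → acc 110, east 110, south 6
  cycle 2: PE[0][1] → acc 107, east 107, south 8

(row, col, cycle) = (0, 1, 2)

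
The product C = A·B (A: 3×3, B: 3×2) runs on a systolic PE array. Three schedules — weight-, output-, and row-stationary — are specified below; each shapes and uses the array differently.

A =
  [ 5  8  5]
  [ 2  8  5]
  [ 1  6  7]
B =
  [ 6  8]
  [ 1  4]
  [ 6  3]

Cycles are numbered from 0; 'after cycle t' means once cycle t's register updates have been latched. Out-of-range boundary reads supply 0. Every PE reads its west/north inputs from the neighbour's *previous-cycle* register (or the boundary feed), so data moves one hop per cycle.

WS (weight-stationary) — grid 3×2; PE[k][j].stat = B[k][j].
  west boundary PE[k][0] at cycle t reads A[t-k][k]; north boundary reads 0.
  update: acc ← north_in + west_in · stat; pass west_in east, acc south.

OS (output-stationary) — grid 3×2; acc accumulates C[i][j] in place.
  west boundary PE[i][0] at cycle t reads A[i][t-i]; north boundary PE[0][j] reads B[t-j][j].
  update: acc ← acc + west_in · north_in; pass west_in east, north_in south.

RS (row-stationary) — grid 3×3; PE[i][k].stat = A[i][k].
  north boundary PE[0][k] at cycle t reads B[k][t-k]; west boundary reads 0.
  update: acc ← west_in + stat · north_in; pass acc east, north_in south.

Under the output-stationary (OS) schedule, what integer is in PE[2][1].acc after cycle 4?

OS on a 3×2 grid — tracing PE[2][1] and its feeders:
  after 0 — PE[1][1] acc=0, pass-E 0, pass-S 0
  after 0 — PE[2][0] acc=0, pass-E 0, pass-S 0
  after 0 — PE[2][1] acc=0, pass-E 0, pass-S 0
  after 1 — PE[1][1] acc=0, pass-E 0, pass-S 0
  after 1 — PE[2][0] acc=0, pass-E 0, pass-S 0
  after 1 — PE[2][1] acc=0, pass-E 0, pass-S 0
  after 2 — PE[1][1] acc=16, pass-E 2, pass-S 8
  after 2 — PE[2][0] acc=6, pass-E 1, pass-S 6
  after 2 — PE[2][1] acc=0, pass-E 0, pass-S 0
  after 3 — PE[1][1] acc=48, pass-E 8, pass-S 4
  after 3 — PE[2][0] acc=12, pass-E 6, pass-S 1
  after 3 — PE[2][1] acc=8, pass-E 1, pass-S 8
  after 4 — PE[1][1] acc=63, pass-E 5, pass-S 3
  after 4 — PE[2][0] acc=54, pass-E 7, pass-S 6
  after 4 — PE[2][1] acc=32, pass-E 6, pass-S 4

PE[2][1].acc = 32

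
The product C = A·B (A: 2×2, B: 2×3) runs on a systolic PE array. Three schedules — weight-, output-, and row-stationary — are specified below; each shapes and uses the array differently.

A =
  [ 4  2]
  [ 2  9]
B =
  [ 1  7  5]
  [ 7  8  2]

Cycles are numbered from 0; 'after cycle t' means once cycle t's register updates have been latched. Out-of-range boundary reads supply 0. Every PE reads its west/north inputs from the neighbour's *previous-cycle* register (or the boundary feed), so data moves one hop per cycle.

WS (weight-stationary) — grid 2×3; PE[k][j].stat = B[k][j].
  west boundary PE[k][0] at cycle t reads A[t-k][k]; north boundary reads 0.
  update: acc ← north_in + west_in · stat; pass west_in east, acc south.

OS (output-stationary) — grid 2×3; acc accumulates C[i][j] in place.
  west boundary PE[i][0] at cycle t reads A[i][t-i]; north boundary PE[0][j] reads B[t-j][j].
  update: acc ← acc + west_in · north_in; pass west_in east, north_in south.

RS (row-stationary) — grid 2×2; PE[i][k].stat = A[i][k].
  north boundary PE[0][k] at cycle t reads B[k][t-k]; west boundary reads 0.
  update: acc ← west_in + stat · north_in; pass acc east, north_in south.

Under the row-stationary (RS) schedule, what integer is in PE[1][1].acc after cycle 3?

RS 2×2: PE[1][1] cycle-by-cycle (with neighbour feeds):
  after 0 — PE[0][1] acc=0, pass-E 0, pass-S 0
  after 0 — PE[1][0] acc=0, pass-E 0, pass-S 0
  after 0 — PE[1][1] acc=0, pass-E 0, pass-S 0
  after 1 — PE[0][1] acc=18, pass-E 18, pass-S 7
  after 1 — PE[1][0] acc=2, pass-E 2, pass-S 1
  after 1 — PE[1][1] acc=0, pass-E 0, pass-S 0
  after 2 — PE[0][1] acc=44, pass-E 44, pass-S 8
  after 2 — PE[1][0] acc=14, pass-E 14, pass-S 7
  after 2 — PE[1][1] acc=65, pass-E 65, pass-S 7
  after 3 — PE[0][1] acc=24, pass-E 24, pass-S 2
  after 3 — PE[1][0] acc=10, pass-E 10, pass-S 5
  after 3 — PE[1][1] acc=86, pass-E 86, pass-S 8

PE[1][1].acc = 86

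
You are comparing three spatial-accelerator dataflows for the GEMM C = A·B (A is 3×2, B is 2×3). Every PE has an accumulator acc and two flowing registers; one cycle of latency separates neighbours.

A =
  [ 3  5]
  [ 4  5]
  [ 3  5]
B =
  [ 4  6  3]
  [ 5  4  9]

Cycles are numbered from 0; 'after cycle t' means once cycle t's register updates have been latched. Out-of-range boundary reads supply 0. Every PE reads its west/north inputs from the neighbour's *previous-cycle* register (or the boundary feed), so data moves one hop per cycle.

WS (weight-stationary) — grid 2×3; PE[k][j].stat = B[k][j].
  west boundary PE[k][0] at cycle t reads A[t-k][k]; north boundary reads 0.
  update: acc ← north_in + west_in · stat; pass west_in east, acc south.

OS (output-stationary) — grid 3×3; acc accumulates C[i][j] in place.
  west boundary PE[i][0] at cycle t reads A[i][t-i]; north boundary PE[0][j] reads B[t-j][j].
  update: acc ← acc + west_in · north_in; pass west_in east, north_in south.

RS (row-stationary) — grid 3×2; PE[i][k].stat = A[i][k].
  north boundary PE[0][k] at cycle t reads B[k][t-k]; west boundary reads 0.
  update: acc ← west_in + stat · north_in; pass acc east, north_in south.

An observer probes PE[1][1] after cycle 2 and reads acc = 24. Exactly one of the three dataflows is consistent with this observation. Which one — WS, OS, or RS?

Under WS (2×3), PE[1][1]:
  c0 r1c1: 0 / 0 / 0
  c1 r1c1: 0 / 0 / 0
  c2 r1c1: 38 / 5 / 38
Under OS (3×3), PE[1][1]:
  c0 r1c1: 0 / 0 / 0
  c1 r1c1: 0 / 0 / 0
  c2 r1c1: 24 / 4 / 6
Under RS (3×2), PE[1][1]:
  c0 r1c1: 0 / 0 / 0
  c1 r1c1: 0 / 0 / 0
  c2 r1c1: 41 / 41 / 5

dataflow = OS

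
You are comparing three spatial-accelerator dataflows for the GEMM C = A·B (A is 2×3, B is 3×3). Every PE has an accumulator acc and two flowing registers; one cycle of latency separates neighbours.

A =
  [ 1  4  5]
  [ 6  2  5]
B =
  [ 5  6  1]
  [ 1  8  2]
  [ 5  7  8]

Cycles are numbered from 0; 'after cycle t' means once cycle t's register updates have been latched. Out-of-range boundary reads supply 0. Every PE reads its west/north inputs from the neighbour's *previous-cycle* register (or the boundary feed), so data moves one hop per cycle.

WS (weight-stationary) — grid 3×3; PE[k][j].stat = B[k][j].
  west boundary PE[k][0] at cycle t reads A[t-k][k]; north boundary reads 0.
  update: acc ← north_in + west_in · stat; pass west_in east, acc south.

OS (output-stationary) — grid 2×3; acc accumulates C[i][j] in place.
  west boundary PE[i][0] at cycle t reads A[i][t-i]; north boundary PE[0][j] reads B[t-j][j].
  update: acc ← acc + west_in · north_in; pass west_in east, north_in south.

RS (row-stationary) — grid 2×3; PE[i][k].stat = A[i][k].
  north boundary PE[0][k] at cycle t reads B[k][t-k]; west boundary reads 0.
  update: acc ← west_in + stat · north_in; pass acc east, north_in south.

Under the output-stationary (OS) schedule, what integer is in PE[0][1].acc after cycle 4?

PE[0][1].acc = 73

Tracing OS — 2×3 array, target PE[0][1]:
  @0  [0,0]  acc 5  |  →1  ↓5
  @0  [0,1]  acc 0  |  →0  ↓0
  @1  [0,0]  acc 9  |  →4  ↓1
  @1  [0,1]  acc 6  |  →1  ↓6
  @2  [0,0]  acc 34  |  →5  ↓5
  @2  [0,1]  acc 38  |  →4  ↓8
  @3  [0,0]  acc 34  |  →0  ↓0
  @3  [0,1]  acc 73  |  →5  ↓7
  @4  [0,0]  acc 34  |  →0  ↓0
  @4  [0,1]  acc 73  |  →0  ↓0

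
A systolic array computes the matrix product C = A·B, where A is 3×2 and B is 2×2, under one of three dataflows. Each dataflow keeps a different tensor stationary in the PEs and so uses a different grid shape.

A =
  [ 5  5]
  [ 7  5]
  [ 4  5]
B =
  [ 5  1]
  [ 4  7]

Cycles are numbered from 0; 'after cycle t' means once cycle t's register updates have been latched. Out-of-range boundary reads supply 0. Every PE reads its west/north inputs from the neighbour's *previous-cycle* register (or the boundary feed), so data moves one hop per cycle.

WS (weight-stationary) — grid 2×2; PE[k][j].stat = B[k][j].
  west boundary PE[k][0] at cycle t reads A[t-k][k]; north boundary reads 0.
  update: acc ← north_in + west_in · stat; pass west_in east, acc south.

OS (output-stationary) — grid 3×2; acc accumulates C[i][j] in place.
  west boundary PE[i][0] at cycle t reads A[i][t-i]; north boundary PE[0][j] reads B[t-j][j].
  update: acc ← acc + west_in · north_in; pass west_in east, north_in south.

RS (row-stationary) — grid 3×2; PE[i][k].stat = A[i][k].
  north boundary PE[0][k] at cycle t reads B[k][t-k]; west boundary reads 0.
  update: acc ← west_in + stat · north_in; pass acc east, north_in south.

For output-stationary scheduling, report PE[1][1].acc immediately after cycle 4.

PE[1][1].acc = 42

OS on a 3×2 grid — tracing PE[1][1] and its feeders:
  cycle 0: PE[0][1] → acc 0, east 0, south 0
  cycle 0: PE[1][0] → acc 0, east 0, south 0
  cycle 0: PE[1][1] → acc 0, east 0, south 0
  cycle 1: PE[0][1] → acc 5, east 5, south 1
  cycle 1: PE[1][0] → acc 35, east 7, south 5
  cycle 1: PE[1][1] → acc 0, east 0, south 0
  cycle 2: PE[0][1] → acc 40, east 5, south 7
  cycle 2: PE[1][0] → acc 55, east 5, south 4
  cycle 2: PE[1][1] → acc 7, east 7, south 1
  cycle 3: PE[0][1] → acc 40, east 0, south 0
  cycle 3: PE[1][0] → acc 55, east 0, south 0
  cycle 3: PE[1][1] → acc 42, east 5, south 7
  cycle 4: PE[0][1] → acc 40, east 0, south 0
  cycle 4: PE[1][0] → acc 55, east 0, south 0
  cycle 4: PE[1][1] → acc 42, east 0, south 0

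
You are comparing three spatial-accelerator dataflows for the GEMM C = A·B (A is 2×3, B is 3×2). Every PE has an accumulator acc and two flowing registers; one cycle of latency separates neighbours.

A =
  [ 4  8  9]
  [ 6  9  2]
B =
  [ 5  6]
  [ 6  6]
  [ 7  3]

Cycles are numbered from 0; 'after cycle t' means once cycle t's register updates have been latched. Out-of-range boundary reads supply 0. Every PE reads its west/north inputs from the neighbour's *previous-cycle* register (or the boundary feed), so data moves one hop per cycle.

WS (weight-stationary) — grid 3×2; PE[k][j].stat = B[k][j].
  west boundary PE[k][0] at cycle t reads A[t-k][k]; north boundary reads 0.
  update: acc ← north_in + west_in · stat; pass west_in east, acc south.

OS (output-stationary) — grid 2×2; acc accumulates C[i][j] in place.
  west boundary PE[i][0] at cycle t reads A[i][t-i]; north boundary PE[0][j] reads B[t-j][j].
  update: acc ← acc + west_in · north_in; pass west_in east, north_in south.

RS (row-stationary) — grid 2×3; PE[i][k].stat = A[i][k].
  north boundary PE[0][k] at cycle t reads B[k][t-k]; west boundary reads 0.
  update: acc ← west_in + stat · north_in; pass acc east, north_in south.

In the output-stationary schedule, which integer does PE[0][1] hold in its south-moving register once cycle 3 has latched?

OS (2×2). Following PE[0][1] plus its west/north inputs:
  t=0 PE[0][0]: acc=20 h=4 v=5
  t=0 PE[0][1]: acc=0 h=0 v=0
  t=1 PE[0][0]: acc=68 h=8 v=6
  t=1 PE[0][1]: acc=24 h=4 v=6
  t=2 PE[0][0]: acc=131 h=9 v=7
  t=2 PE[0][1]: acc=72 h=8 v=6
  t=3 PE[0][0]: acc=131 h=0 v=0
  t=3 PE[0][1]: acc=99 h=9 v=3

register = 3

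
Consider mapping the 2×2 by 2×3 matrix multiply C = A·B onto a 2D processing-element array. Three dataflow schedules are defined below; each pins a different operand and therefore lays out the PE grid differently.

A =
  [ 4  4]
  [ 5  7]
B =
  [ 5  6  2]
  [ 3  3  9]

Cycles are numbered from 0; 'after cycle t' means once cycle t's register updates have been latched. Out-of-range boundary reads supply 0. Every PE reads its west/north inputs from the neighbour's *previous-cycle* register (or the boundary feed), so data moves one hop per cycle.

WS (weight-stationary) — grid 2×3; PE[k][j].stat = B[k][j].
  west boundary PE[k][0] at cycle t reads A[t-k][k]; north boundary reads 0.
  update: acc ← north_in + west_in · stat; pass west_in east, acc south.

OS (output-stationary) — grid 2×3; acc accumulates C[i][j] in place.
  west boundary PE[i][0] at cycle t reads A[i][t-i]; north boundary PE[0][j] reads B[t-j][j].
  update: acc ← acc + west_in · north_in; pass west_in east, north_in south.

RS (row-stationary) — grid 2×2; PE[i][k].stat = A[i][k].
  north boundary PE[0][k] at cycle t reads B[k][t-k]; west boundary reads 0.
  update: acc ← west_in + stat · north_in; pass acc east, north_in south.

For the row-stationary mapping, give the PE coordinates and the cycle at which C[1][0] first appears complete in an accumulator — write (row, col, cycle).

(row, col, cycle) = (1, 1, 2)

RS — PE[1][1] is where C[1][0] collects:
  after 0 — PE[1][1] acc=0, pass-E 0, pass-S 0
  after 1 — PE[1][1] acc=0, pass-E 0, pass-S 0
  after 2 — PE[1][1] acc=46, pass-E 46, pass-S 3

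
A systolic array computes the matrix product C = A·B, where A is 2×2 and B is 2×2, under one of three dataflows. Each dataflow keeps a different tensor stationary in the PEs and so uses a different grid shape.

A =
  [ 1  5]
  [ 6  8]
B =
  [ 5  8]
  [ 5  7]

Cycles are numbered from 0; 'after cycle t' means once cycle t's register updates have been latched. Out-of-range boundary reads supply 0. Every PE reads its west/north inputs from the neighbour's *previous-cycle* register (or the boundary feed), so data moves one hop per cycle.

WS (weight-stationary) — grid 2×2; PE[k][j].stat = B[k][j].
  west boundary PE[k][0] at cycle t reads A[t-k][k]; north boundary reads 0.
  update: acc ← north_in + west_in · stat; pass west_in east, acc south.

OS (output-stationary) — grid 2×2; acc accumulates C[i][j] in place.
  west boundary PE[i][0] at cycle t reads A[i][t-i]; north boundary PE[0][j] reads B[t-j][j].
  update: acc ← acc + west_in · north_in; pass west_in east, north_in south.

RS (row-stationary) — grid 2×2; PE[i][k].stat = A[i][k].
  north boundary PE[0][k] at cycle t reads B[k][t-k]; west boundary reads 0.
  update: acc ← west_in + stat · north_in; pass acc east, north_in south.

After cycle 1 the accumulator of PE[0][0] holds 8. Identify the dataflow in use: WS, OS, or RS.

WS (2×2 grid), PE[0][0]:
  cycle 0: PE[0][0] → acc 5, east 1, south 5
  cycle 1: PE[0][0] → acc 30, east 6, south 30
OS (2×2 grid), PE[0][0]:
  cycle 0: PE[0][0] → acc 5, east 1, south 5
  cycle 1: PE[0][0] → acc 30, east 5, south 5
RS (2×2 grid), PE[0][0]:
  cycle 0: PE[0][0] → acc 5, east 5, south 5
  cycle 1: PE[0][0] → acc 8, east 8, south 8

dataflow = RS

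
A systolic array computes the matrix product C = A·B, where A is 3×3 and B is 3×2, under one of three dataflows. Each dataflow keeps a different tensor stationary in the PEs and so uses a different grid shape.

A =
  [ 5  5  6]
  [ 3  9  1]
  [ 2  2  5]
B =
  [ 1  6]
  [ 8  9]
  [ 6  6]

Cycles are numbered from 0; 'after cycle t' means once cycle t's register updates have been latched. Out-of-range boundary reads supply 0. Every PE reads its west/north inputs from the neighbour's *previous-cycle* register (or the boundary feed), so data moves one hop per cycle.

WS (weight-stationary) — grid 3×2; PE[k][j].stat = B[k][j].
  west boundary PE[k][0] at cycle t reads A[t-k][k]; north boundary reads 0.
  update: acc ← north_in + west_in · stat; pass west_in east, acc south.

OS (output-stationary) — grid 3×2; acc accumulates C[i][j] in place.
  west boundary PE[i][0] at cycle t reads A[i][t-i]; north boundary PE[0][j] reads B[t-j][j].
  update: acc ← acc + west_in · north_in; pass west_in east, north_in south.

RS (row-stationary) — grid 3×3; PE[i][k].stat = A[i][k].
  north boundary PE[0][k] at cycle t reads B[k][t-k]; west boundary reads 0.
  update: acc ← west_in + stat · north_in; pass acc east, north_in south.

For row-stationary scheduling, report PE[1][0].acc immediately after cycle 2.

Tracing RS — 3×3 array, target PE[1][0]:
  after 0 — PE[0][0] acc=5, pass-E 5, pass-S 1
  after 0 — PE[1][0] acc=0, pass-E 0, pass-S 0
  after 1 — PE[0][0] acc=30, pass-E 30, pass-S 6
  after 1 — PE[1][0] acc=3, pass-E 3, pass-S 1
  after 2 — PE[0][0] acc=0, pass-E 0, pass-S 0
  after 2 — PE[1][0] acc=18, pass-E 18, pass-S 6

PE[1][0].acc = 18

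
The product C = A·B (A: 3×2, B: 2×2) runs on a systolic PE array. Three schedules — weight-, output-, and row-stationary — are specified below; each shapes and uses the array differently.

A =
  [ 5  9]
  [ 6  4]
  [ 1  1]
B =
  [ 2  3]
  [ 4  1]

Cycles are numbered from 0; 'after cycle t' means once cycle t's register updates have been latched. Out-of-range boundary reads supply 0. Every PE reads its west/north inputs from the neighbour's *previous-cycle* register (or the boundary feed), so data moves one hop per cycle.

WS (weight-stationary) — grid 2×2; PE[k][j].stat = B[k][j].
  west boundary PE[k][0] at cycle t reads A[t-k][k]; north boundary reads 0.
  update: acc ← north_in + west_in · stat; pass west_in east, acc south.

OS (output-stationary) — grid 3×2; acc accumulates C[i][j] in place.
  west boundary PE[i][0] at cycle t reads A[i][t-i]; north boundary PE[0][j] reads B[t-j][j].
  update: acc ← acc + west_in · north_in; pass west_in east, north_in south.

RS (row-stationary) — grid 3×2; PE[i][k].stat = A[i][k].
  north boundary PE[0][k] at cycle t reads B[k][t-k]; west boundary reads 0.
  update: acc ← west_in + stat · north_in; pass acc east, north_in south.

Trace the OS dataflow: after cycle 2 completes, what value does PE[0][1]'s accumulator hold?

OS 3×2: PE[0][1] cycle-by-cycle (with neighbour feeds):
  0: (0,0).acc=10  regs=<5,2>
  0: (0,1).acc=0  regs=<0,0>
  1: (0,0).acc=46  regs=<9,4>
  1: (0,1).acc=15  regs=<5,3>
  2: (0,0).acc=46  regs=<0,0>
  2: (0,1).acc=24  regs=<9,1>

PE[0][1].acc = 24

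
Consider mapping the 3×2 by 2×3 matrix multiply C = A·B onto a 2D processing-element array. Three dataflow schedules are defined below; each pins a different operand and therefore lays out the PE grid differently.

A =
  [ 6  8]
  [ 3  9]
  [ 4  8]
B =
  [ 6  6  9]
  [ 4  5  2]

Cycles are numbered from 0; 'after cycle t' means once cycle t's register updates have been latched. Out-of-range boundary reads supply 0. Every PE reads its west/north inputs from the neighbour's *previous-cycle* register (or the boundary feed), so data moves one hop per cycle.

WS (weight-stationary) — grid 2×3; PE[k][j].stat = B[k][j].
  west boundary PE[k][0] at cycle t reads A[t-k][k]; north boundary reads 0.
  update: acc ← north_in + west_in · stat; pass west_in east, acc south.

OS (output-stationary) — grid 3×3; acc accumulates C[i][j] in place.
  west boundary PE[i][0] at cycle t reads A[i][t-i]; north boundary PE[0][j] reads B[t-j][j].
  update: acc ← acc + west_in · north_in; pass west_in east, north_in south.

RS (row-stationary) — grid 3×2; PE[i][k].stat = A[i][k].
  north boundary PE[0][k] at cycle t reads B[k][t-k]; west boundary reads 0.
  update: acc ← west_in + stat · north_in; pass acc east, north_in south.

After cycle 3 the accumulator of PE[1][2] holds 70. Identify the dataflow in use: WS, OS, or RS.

WS [2×3] PE[1][2] across cycles:
  t=0 PE[1][2]: acc=0 h=0 v=0
  t=1 PE[1][2]: acc=0 h=0 v=0
  t=2 PE[1][2]: acc=0 h=0 v=0
  t=3 PE[1][2]: acc=70 h=8 v=70
OS [3×3] PE[1][2] across cycles:
  t=0 PE[1][2]: acc=0 h=0 v=0
  t=1 PE[1][2]: acc=0 h=0 v=0
  t=2 PE[1][2]: acc=0 h=0 v=0
  t=3 PE[1][2]: acc=27 h=3 v=9
RS (3×2): PE[1][2] does not exist.

dataflow = WS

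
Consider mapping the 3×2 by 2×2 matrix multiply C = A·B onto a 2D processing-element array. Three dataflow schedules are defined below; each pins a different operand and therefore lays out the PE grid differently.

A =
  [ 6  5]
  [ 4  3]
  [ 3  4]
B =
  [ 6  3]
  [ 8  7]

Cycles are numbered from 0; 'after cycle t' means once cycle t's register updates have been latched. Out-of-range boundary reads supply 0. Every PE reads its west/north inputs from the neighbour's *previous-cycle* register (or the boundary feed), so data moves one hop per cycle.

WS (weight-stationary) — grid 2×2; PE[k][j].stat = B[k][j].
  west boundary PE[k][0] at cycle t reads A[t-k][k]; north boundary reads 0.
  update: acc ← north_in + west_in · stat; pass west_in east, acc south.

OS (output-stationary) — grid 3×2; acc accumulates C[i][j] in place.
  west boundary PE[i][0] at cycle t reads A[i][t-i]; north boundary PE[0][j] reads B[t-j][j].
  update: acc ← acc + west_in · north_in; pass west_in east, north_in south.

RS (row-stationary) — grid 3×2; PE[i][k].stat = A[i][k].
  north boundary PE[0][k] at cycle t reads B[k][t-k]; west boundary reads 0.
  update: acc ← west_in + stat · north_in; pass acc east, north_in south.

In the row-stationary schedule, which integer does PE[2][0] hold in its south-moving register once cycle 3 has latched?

RS (3×2). Following PE[2][0] plus its west/north inputs:
  [0] (1,0) acc=0 (h:0 v:0)
  [0] (2,0) acc=0 (h:0 v:0)
  [1] (1,0) acc=24 (h:24 v:6)
  [1] (2,0) acc=0 (h:0 v:0)
  [2] (1,0) acc=12 (h:12 v:3)
  [2] (2,0) acc=18 (h:18 v:6)
  [3] (1,0) acc=0 (h:0 v:0)
  [3] (2,0) acc=9 (h:9 v:3)

register = 3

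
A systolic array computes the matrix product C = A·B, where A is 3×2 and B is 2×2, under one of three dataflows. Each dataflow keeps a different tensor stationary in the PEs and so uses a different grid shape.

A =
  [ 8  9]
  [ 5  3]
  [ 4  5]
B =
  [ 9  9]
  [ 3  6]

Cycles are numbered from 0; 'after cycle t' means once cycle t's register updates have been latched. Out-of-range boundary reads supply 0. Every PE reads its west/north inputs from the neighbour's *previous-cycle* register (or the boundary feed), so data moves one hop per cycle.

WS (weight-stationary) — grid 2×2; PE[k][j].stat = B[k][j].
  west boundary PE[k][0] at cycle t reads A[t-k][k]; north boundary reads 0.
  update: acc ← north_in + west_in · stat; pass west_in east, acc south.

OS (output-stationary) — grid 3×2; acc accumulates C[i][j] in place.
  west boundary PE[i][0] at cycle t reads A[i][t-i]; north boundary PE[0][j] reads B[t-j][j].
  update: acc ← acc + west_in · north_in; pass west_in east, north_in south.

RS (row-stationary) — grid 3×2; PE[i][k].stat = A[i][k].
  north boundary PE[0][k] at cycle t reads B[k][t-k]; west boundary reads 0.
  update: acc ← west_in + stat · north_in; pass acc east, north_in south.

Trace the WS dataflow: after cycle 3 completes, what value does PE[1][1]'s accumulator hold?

PE[1][1].acc = 63

WS 2×2: PE[1][1] cycle-by-cycle (with neighbour feeds):
  t=0 PE[0][1]: acc=0 h=0 v=0
  t=0 PE[1][0]: acc=0 h=0 v=0
  t=0 PE[1][1]: acc=0 h=0 v=0
  t=1 PE[0][1]: acc=72 h=8 v=72
  t=1 PE[1][0]: acc=99 h=9 v=99
  t=1 PE[1][1]: acc=0 h=0 v=0
  t=2 PE[0][1]: acc=45 h=5 v=45
  t=2 PE[1][0]: acc=54 h=3 v=54
  t=2 PE[1][1]: acc=126 h=9 v=126
  t=3 PE[0][1]: acc=36 h=4 v=36
  t=3 PE[1][0]: acc=51 h=5 v=51
  t=3 PE[1][1]: acc=63 h=3 v=63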